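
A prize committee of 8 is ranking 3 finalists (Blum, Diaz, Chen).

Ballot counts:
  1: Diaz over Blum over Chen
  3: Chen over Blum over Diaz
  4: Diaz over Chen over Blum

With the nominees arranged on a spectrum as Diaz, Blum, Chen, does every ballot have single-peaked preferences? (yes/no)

Axis positions: Diaz=1, Blum=2, Chen=3.
Faction 1 (peak Diaz at position 1): ranking walks positions 1-2-3, expanding outward from the peak — single-peaked.
Faction 2 (peak Chen at position 3): ranking walks positions 3-2-1, expanding outward from the peak — single-peaked.
Faction 3: ranking walks positions 1-3-2; Chen is ranked above Blum even though Blum lies between Chen and the peak Diaz on the axis — preferences dip and rise again. Not single-peaked.
Faction 3 violates single-peakedness, so the profile is not single-peaked on this axis.

no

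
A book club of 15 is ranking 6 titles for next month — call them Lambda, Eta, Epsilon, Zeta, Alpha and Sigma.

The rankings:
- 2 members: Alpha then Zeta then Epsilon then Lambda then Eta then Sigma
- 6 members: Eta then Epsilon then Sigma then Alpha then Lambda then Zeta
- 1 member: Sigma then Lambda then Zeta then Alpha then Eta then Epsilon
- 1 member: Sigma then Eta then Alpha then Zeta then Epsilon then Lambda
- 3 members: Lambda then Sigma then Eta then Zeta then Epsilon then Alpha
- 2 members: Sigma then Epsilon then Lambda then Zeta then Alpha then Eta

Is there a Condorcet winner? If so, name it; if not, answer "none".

Check each pair by majority over 15 ballots:
Lambda vs Eta: 8 to 7, Lambda.
Lambda vs Epsilon: 4 to 11, Epsilon.
Lambda vs Zeta: Lambda is ranked higher on 6+1+3+2 = 12 ballots, Zeta on 3. Lambda wins 12–3.
Lambda vs Alpha: Lambda is ranked higher on 1+3+2 = 6 ballots, Alpha on 9. Alpha wins 9–6.
Lambda vs Sigma: 2+3 = 5 for Lambda, 10 for Sigma — Sigma by 10–5.
Eta vs Epsilon: Eta is ranked higher on 6+1+1+3 = 11 ballots, Epsilon on 4. Eta wins 11–4.
Eta vs Zeta: 6+1+3 = 10 for Eta, 5 for Zeta — Eta by 10–5.
Eta vs Alpha: 6+1+3 = 10 for Eta, 5 for Alpha — Eta by 10–5.
Eta vs Sigma: Eta is ranked higher on 2+6 = 8 ballots, Sigma on 7. Eta wins 8–7.
Epsilon vs Zeta: Epsilon preferred on 6+2 = 8 ballots; Epsilon wins 8–7.
Epsilon vs Alpha: Epsilon preferred on 6+3+2 = 11 ballots; Epsilon wins 11–4.
Epsilon vs Sigma: 8 to 7, Epsilon.
Zeta vs Alpha: Zeta preferred on 1+3+2 = 6 ballots; Alpha wins 9–6.
Zeta vs Sigma: Zeta preferred on 2 ballots; Sigma wins 13–2.
Alpha vs Sigma: 2 for Alpha, 13 for Sigma — Sigma by 13–2.
Every book loses at least once (Lambda loses to Epsilon; Eta loses to Lambda; Epsilon loses to Eta; Zeta loses to Lambda; Alpha loses to Eta; Sigma loses to Eta). The majority relation contains the cycle Lambda → Eta → Epsilon → Lambda, so there is no Condorcet winner.

none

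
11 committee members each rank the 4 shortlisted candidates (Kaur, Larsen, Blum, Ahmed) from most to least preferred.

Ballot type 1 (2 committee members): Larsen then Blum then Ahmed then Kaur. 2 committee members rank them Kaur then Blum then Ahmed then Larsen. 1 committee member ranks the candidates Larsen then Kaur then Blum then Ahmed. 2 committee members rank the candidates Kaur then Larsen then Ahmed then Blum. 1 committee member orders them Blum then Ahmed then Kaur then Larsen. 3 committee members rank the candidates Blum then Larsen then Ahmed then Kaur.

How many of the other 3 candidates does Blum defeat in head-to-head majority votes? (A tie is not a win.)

3

Blum against each rival (11 committee members):
Blum vs Kaur: Blum wins 6–5.
Blum vs Larsen: Blum, 6–5.
Blum vs Ahmed: 2+2+1+1+3 = 9 for Blum, 2 for Ahmed — Blum by 9–2.
Blum beats Kaur, Larsen, Ahmed — 3 pairwise wins.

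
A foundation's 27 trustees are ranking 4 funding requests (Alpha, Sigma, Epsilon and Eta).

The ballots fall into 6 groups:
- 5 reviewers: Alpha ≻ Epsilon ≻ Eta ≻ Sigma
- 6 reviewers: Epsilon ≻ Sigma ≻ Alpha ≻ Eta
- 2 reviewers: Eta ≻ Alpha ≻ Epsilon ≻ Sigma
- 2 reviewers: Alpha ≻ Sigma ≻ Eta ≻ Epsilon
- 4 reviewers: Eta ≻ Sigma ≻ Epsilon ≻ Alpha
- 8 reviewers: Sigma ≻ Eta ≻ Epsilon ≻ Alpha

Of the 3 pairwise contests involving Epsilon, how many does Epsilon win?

1

Epsilon against each rival (27 reviewers):
Epsilon vs Alpha: 6+4+8 = 18 for Epsilon, 9 for Alpha — Epsilon by 18–9.
Epsilon–Sigma: Sigma 14–13.
Epsilon vs Eta: 5+6 = 11 for Epsilon, 16 for Eta — Eta by 16–11.
Epsilon beats Alpha; loses to Sigma, Eta — 1 pairwise win.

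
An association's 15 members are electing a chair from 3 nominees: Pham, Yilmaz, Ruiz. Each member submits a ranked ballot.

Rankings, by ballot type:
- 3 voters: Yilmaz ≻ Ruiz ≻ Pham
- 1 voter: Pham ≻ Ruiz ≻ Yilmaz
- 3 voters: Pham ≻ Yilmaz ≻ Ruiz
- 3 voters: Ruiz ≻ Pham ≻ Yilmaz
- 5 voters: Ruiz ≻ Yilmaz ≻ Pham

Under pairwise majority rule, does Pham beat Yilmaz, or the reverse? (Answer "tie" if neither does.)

Yilmaz

Ballots ranking Pham above Yilmaz: 1 + 3 + 3 = 7.
Ballots ranking Yilmaz above Pham: 15 − 7 = 8.
Yilmaz wins the head-to-head 8–7.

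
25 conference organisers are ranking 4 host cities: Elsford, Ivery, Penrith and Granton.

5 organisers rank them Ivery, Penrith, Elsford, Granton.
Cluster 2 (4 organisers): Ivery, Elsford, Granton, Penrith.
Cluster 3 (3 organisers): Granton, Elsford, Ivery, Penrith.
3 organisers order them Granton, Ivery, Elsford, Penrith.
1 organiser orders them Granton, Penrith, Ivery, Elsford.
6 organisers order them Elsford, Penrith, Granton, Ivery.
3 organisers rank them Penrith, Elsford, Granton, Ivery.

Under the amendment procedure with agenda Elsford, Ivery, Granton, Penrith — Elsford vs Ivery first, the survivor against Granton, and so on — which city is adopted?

Round 1: Elsford vs Ivery — 12–13, Ivery advances.
Round 2: Ivery vs Granton — 9–16, Granton advances.
Round 3: Granton vs Penrith — 11–14, Penrith advances.
Penrith survives the agenda.

Penrith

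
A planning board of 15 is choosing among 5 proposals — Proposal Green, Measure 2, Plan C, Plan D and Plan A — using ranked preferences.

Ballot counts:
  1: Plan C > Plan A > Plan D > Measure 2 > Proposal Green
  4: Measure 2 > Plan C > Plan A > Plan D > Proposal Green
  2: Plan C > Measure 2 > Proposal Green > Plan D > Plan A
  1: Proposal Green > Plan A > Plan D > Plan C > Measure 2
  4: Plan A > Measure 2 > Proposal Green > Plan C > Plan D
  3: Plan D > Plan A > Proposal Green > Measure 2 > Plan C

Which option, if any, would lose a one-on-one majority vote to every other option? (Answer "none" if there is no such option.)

none

Pairwise majorities:
Proposal Green vs Measure 2: Proposal Green is ranked higher on 1+3 = 4 ballots, Measure 2 on 11. Measure 2 wins 11–4.
Proposal Green vs Plan C: Proposal Green wins 8–7.
Proposal Green vs Plan D: Plan D wins 8–7.
Proposal Green vs Plan A: Proposal Green preferred on 2+1 = 3 ballots; Plan A wins 12–3.
Measure 2 vs Plan C: 11 to 4, Measure 2.
Measure 2 vs Plan D: Measure 2 is ranked higher on 4+2+4 = 10 ballots, Plan D on 5. Measure 2 wins 10–5.
Measure 2 vs Plan A: Plan A, 9–6.
Plan C–Plan D: Plan C 11–4.
Plan C vs Plan A: Plan A wins 8–7.
Plan D vs Plan A: 5 to 10, Plan A.
Every option wins at least one matchup (Proposal Green beats Plan C; Measure 2 beats Proposal Green; Plan C beats Plan D; Plan D beats Proposal Green; Plan A beats Proposal Green), so there is no Condorcet loser.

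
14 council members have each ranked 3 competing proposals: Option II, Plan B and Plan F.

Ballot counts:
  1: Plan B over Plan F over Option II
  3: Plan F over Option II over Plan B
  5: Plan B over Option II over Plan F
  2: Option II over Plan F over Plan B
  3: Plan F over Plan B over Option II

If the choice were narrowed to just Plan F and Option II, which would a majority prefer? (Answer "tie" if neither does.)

tie

Ballots ranking Plan F above Option II: 1 + 3 + 3 = 7.
Ballots ranking Option II above Plan F: 14 − 7 = 7.
7–7: the pair ties.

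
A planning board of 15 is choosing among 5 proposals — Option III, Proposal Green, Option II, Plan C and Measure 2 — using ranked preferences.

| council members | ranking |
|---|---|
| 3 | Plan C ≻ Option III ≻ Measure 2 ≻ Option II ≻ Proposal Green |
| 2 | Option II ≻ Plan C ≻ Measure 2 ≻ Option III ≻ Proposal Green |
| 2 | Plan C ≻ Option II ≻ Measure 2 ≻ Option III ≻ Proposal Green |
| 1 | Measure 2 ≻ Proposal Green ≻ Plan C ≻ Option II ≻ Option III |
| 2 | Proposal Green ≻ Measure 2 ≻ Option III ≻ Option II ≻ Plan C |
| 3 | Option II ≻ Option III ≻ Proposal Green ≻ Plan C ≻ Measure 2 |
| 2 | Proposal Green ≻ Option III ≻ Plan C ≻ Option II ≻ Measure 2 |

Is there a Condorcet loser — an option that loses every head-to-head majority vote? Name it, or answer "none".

none

Pairwise majorities:
Option III vs Proposal Green: Option III wins 10–5.
Option III vs Option II: Option II, 8–7.
Option III–Plan C: Plan C 8–7.
Option III vs Measure 2: 8 to 7, Option III.
Proposal Green vs Option II: Proposal Green preferred on 1+2+2 = 5 ballots; Option II wins 10–5.
Proposal Green vs Plan C: Proposal Green, 8–7.
Proposal Green vs Measure 2: Proposal Green preferred on 2+3+2 = 7 ballots; Measure 2 wins 8–7.
Option II vs Plan C: Plan C, 8–7.
Option II vs Measure 2: Option II is ranked higher on 2+2+3+2 = 9 ballots, Measure 2 on 6. Option II wins 9–6.
Plan C–Measure 2: Plan C 12–3.
No option is winless: Option III beats Proposal Green; Proposal Green beats Plan C; Option II beats Option III; Plan C beats Option III; Measure 2 beats Proposal Green. There is no Condorcet loser.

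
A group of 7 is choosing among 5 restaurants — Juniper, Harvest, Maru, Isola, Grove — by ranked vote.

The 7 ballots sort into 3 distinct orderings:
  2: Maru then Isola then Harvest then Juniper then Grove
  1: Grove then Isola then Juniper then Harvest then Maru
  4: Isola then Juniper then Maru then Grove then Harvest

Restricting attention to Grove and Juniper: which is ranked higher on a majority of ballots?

Juniper

Ballots ranking Grove above Juniper: 1.
Ballots ranking Juniper above Grove: 7 − 1 = 6.
Juniper wins the head-to-head 6–1.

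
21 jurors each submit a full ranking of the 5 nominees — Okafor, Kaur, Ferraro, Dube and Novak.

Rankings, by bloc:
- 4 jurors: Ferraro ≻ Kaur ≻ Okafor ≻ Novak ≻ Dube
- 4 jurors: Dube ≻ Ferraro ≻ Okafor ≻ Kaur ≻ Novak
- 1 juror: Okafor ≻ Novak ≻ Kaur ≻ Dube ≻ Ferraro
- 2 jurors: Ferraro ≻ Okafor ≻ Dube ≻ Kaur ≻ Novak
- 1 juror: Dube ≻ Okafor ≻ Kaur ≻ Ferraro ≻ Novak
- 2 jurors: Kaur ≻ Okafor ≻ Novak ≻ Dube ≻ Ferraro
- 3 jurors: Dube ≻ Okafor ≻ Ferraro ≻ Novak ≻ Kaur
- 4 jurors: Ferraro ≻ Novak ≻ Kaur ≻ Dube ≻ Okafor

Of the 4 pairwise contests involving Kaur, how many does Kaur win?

Kaur against each rival (21 jurors):
Kaur vs Okafor: Okafor, 11–10.
Kaur vs Ferraro: Kaur preferred on 1+1+2 = 4 ballots; Ferraro wins 17–4.
Kaur vs Dube: Kaur wins 11–10.
Kaur vs Novak: Kaur, 13–8.
Kaur beats Dube, Novak; loses to Okafor, Ferraro — 2 pairwise wins.

2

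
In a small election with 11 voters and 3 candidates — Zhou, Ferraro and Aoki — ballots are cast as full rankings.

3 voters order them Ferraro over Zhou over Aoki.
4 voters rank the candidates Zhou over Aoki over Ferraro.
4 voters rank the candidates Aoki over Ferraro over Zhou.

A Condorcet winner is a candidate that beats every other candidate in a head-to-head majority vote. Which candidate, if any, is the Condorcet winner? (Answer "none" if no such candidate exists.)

none

Check each pair by majority over 11 ballots:
Zhou vs Ferraro: 4 for Zhou, 7 for Ferraro — Ferraro by 7–4.
Zhou vs Aoki: Zhou is ranked higher on 3+4 = 7 ballots, Aoki on 4. Zhou wins 7–4.
Ferraro vs Aoki: Ferraro preferred on 3 ballots; Aoki wins 8–3.
No candidate is unbeaten: Zhou loses to Ferraro; Ferraro loses to Aoki; Aoki loses to Zhou. In particular Zhou beats Aoki beats Ferraro beats Zhou is a majority cycle — no Condorcet winner exists.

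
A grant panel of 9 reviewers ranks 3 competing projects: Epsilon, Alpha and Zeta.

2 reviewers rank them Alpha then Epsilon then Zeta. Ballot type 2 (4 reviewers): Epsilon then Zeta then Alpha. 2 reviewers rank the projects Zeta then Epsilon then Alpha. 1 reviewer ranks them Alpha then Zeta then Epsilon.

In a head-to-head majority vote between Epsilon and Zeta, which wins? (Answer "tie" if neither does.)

Ballots ranking Epsilon above Zeta: 2 + 4 = 6.
Ballots ranking Zeta above Epsilon: 9 − 6 = 3.
Epsilon wins the head-to-head 6–3.

Epsilon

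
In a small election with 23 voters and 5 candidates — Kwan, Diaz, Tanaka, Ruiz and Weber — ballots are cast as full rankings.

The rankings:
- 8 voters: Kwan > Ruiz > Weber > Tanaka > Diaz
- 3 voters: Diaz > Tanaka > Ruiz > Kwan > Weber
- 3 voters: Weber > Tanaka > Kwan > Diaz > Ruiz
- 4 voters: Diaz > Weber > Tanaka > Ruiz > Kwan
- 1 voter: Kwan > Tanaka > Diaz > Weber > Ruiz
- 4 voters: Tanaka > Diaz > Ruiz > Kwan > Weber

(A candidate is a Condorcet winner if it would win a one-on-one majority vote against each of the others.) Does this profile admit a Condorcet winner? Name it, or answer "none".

Pairwise majorities:
Kwan vs Diaz: Kwan preferred on 8+3+1 = 12 ballots; Kwan wins 12–11.
Kwan vs Tanaka: 8+1 = 9 for Kwan, 14 for Tanaka — Tanaka by 14–9.
Kwan vs Ruiz: 12 to 11, Kwan.
Kwan vs Weber: 16 to 7, Kwan.
Diaz vs Tanaka: Diaz is ranked higher on 3+4 = 7 ballots, Tanaka on 16. Tanaka wins 16–7.
Diaz vs Ruiz: 15 to 8, Diaz.
Diaz vs Weber: 12 to 11, Diaz.
Tanaka vs Ruiz: 15 to 8, Tanaka.
Tanaka vs Weber: 3+1+4 = 8 for Tanaka, 15 for Weber — Weber by 15–8.
Ruiz vs Weber: Ruiz preferred on 8+3+4 = 15 ballots; Ruiz wins 15–8.
Every candidate loses at least once (Kwan loses to Tanaka; Diaz loses to Kwan; Tanaka loses to Weber; Ruiz loses to Kwan; Weber loses to Kwan). The majority relation contains the cycle Kwan > Weber > Tanaka > Kwan, so there is no Condorcet winner.

none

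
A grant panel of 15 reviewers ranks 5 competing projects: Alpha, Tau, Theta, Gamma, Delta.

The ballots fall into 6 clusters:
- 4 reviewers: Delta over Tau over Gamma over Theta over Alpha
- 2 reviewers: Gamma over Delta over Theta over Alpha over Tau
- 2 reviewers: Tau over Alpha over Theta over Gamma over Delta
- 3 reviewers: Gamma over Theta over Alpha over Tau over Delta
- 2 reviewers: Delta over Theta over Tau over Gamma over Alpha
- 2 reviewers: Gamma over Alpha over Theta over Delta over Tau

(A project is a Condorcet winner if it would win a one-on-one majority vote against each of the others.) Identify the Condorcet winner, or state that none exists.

none

Head-to-head results (15 reviewers):
Alpha vs Tau: Tau, 8–7.
Alpha vs Theta: Theta, 11–4.
Alpha–Gamma: Gamma 13–2.
Alpha–Delta: Delta 8–7.
Tau vs Theta: Theta, 9–6.
Tau–Gamma: Tau 8–7.
Tau vs Delta: Delta wins 10–5.
Theta vs Gamma: Gamma, 11–4.
Theta vs Delta: Delta wins 8–7.
Gamma vs Delta: Gamma, 9–6.
Each project drops at least one matchup (Alpha loses to Tau; Tau loses to Theta; Theta loses to Gamma; Gamma loses to Tau; Delta loses to Gamma); the cycle Tau → Gamma → Theta → Tau rules out a Condorcet winner.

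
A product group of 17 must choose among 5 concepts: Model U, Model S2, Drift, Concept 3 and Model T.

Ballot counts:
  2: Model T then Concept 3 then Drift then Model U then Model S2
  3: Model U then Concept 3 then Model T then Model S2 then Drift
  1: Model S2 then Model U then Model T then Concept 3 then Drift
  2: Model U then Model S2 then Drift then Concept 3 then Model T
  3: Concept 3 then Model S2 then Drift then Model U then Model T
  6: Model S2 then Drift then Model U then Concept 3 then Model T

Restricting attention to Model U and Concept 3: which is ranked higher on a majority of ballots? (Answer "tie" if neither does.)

Ballots ranking Model U above Concept 3: 3 + 1 + 2 + 6 = 12.
Ballots ranking Concept 3 above Model U: 17 − 12 = 5.
Model U wins the head-to-head 12–5.

Model U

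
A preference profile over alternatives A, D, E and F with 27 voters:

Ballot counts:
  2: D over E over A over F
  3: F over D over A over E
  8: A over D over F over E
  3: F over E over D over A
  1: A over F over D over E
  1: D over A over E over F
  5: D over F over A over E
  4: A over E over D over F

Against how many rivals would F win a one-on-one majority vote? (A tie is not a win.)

F against each rival (27 voters):
F vs A: A wins 16–11.
F vs D: F preferred on 3+3+1 = 7 ballots; D wins 20–7.
F–E: F 20–7.
F beats E; loses to A, D — 1 pairwise win.

1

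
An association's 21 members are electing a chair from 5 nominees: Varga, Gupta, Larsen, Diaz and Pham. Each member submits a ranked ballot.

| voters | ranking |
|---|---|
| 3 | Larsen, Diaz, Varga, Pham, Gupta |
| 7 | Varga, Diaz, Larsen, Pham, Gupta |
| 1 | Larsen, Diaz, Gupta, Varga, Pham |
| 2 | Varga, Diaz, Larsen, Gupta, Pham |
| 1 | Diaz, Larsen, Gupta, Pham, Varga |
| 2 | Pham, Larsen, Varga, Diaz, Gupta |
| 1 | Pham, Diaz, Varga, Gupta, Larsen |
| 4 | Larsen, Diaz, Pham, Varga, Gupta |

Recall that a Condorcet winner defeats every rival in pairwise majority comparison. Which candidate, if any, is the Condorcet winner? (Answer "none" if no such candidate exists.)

Check each pair by majority over 21 ballots:
Varga vs Gupta: 3+7+2+2+1+4 = 19 for Varga, 2 for Gupta — Varga by 19–2.
Varga vs Larsen: Larsen wins 11–10.
Varga–Diaz: Varga 11–10.
Varga vs Pham: Varga is ranked higher on 3+7+1+2 = 13 ballots, Pham on 8. Varga wins 13–8.
Gupta vs Larsen: 1 to 20, Larsen.
Gupta vs Diaz: Gupta is ranked higher on 0 ballots, Diaz on 21. Diaz wins 21–0.
Gupta vs Pham: 1+2+1 = 4 for Gupta, 17 for Pham — Pham by 17–4.
Larsen vs Diaz: 3+1+2+4 = 10 for Larsen, 11 for Diaz — Diaz by 11–10.
Larsen vs Pham: Larsen, 18–3.
Diaz vs Pham: Diaz preferred on 3+7+1+2+1+4 = 18 ballots; Diaz wins 18–3.
Each candidate drops at least one matchup (Varga loses to Larsen; Gupta loses to Varga; Larsen loses to Diaz; Diaz loses to Varga; Pham loses to Varga); the cycle Varga > Diaz > Larsen > Varga rules out a Condorcet winner.

none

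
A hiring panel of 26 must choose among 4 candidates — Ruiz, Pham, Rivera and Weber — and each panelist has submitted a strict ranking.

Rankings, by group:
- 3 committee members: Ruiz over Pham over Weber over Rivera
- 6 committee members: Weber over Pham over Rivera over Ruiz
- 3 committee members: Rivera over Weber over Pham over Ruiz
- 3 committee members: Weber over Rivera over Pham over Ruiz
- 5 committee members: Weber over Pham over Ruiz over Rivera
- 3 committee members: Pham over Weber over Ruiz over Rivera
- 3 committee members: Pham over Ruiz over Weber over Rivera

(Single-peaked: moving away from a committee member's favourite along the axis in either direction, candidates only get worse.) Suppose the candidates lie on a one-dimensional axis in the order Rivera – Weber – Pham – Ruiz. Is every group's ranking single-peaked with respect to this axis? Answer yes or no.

Axis positions: Rivera=1, Weber=2, Pham=3, Ruiz=4.
Group 1 (peak Ruiz at position 4): ranking walks positions 4-3-2-1, expanding outward from the peak — single-peaked.
Group 2 (peak Weber at position 2): ranking walks positions 2-3-1-4, expanding outward from the peak — single-peaked.
Group 3 (peak Rivera at position 1): ranking walks positions 1-2-3-4, expanding outward from the peak — single-peaked.
Group 4 (peak Weber at position 2): ranking walks positions 2-1-3-4, expanding outward from the peak — single-peaked.
Group 5 (peak Weber at position 2): ranking walks positions 2-3-4-1, expanding outward from the peak — single-peaked.
Group 6 (peak Pham at position 3): ranking walks positions 3-2-4-1, expanding outward from the peak — single-peaked.
Group 7 (peak Pham at position 3): ranking walks positions 3-4-2-1, expanding outward from the peak — single-peaked.
Every ranking is single-peaked on this axis.

yes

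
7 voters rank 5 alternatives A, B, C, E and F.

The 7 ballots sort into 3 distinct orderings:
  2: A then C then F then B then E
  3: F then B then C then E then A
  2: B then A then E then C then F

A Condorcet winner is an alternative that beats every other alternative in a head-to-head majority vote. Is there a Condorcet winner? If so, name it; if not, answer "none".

none

Head-to-head results (7 voters):
A vs B: A preferred on 2 ballots; B wins 5–2.
A vs C: 4 to 3, A.
A vs E: A preferred on 2+2 = 4 ballots; A wins 4–3.
A vs F: A preferred on 2+2 = 4 ballots; A wins 4–3.
B vs C: 3+2 = 5 for B, 2 for C — B by 5–2.
B vs E: 2+3+2 = 7 for B, 0 for E — B by 7–0.
B vs F: 2 to 5, F.
C vs E: C preferred on 2+3 = 5 ballots; C wins 5–2.
C vs F: 2+2 = 4 for C, 3 for F — C by 4–3.
E vs F: 2 to 5, F.
Each alternative drops at least one matchup (A loses to B; B loses to F; C loses to A; E loses to A; F loses to A); the cycle A > F > B > A rules out a Condorcet winner.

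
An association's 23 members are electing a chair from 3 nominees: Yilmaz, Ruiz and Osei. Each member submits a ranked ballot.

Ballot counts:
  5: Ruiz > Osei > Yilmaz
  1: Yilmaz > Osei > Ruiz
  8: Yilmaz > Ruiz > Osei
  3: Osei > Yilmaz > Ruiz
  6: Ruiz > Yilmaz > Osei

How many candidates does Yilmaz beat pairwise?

Yilmaz against each rival (23 voters):
Yilmaz vs Ruiz: 12 to 11, Yilmaz.
Yilmaz–Osei: Yilmaz 15–8.
Yilmaz beats Ruiz, Osei — 2 pairwise wins.

2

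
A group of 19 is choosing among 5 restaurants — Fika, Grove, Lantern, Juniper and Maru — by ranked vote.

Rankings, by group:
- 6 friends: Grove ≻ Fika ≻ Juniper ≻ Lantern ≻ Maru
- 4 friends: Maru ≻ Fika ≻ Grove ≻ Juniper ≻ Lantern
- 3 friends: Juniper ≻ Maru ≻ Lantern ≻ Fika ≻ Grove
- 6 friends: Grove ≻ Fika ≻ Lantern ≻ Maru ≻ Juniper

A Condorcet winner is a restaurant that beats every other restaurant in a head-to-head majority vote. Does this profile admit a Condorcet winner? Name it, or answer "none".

Grove

Check each pair by majority over 19 ballots:
Fika vs Grove: Grove wins 12–7.
Fika–Lantern: Fika 16–3.
Fika vs Juniper: Fika, 16–3.
Fika–Maru: Fika 12–7.
Grove–Lantern: Grove 16–3.
Grove vs Juniper: Grove wins 16–3.
Grove vs Maru: Grove wins 12–7.
Lantern–Juniper: Juniper 13–6.
Lantern vs Maru: Lantern, 12–7.
Juniper vs Maru: Maru, 10–9.
Only Grove has no losses; Grove is the Condorcet winner.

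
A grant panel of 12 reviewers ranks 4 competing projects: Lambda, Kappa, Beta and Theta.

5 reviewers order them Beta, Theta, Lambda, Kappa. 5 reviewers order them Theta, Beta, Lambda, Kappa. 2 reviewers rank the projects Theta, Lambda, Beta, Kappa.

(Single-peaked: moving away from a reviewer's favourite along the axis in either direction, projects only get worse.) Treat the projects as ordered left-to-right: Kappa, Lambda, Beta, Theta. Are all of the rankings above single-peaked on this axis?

Axis positions: Kappa=1, Lambda=2, Beta=3, Theta=4.
Bloc 1 (peak Beta at position 3): ranking walks positions 3-4-2-1, expanding outward from the peak — single-peaked.
Bloc 2 (peak Theta at position 4): ranking walks positions 4-3-2-1, expanding outward from the peak — single-peaked.
Bloc 3: ranking walks positions 4-2-3-1; Lambda is ranked above Beta even though Beta lies between Lambda and the peak Theta on the axis — preferences dip and rise again. Not single-peaked.
Bloc 3 violates single-peakedness, so the profile is not single-peaked on this axis.

no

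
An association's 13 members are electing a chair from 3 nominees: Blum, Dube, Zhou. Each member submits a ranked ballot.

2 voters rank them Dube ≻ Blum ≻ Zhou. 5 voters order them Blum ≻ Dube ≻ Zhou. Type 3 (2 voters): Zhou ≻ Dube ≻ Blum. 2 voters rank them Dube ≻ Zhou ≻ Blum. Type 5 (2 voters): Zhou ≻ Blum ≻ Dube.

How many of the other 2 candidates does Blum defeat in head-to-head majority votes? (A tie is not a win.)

Blum against each rival (13 voters):
Blum vs Dube: Blum is ranked higher on 5+2 = 7 ballots, Dube on 6. Blum wins 7–6.
Blum vs Zhou: 2+5 = 7 for Blum, 6 for Zhou — Blum by 7–6.
Blum beats Dube, Zhou — 2 pairwise wins.

2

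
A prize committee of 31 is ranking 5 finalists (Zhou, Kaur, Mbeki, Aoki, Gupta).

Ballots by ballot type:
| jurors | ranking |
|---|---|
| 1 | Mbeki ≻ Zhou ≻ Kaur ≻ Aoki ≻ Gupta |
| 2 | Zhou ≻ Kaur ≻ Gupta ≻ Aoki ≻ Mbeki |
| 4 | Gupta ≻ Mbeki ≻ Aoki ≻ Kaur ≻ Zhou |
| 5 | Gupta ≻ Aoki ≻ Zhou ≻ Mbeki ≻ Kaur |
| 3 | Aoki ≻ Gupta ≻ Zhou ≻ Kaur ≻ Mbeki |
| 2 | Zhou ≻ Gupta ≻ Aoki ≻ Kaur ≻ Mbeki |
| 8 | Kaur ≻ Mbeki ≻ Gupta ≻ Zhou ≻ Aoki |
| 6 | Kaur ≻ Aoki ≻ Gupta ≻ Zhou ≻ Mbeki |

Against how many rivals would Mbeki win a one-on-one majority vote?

0

Mbeki against each rival (31 jurors):
Mbeki–Zhou: Zhou 18–13.
Mbeki vs Kaur: Mbeki is ranked higher on 1+4+5 = 10 ballots, Kaur on 21. Kaur wins 21–10.
Mbeki vs Aoki: Mbeki is ranked higher on 1+4+8 = 13 ballots, Aoki on 18. Aoki wins 18–13.
Mbeki vs Gupta: Gupta wins 22–9.
Mbeki beats no one; loses to Zhou, Kaur, Aoki, Gupta — 0 pairwise wins.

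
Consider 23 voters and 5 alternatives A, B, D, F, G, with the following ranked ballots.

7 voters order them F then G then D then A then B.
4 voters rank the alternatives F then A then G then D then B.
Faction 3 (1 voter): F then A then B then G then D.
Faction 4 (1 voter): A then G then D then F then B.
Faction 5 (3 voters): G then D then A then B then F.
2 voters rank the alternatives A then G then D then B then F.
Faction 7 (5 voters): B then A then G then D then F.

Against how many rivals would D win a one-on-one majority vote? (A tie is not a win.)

1

D against each rival (23 voters):
D vs A: 7+3 = 10 for D, 13 for A — A by 13–10.
D vs B: D is ranked higher on 7+4+1+3+2 = 17 ballots, B on 6. D wins 17–6.
D–F: F 12–11.
D vs G: G, 23–0.
D beats B; loses to A, F, G — 1 pairwise win.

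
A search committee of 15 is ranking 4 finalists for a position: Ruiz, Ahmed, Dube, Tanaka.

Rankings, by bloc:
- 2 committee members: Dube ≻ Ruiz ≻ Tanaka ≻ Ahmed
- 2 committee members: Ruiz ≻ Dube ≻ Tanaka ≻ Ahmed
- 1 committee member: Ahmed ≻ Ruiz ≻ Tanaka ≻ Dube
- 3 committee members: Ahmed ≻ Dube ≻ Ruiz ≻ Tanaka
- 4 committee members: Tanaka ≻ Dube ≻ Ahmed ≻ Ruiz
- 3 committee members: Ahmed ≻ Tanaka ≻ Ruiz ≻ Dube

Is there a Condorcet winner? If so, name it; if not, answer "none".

Check each pair by majority over 15 ballots:
Ruiz vs Ahmed: 4 to 11, Ahmed.
Ruiz vs Dube: 6 to 9, Dube.
Ruiz vs Tanaka: Ruiz is ranked higher on 2+2+1+3 = 8 ballots, Tanaka on 7. Ruiz wins 8–7.
Ahmed vs Dube: 1+3+3 = 7 for Ahmed, 8 for Dube — Dube by 8–7.
Ahmed vs Tanaka: 1+3+3 = 7 for Ahmed, 8 for Tanaka — Tanaka by 8–7.
Dube vs Tanaka: Dube preferred on 2+2+3 = 7 ballots; Tanaka wins 8–7.
Every candidate loses at least once (Ruiz loses to Ahmed; Ahmed loses to Dube; Dube loses to Tanaka; Tanaka loses to Ruiz). The majority relation contains the cycle Ruiz → Tanaka → Ahmed → Ruiz, so there is no Condorcet winner.

none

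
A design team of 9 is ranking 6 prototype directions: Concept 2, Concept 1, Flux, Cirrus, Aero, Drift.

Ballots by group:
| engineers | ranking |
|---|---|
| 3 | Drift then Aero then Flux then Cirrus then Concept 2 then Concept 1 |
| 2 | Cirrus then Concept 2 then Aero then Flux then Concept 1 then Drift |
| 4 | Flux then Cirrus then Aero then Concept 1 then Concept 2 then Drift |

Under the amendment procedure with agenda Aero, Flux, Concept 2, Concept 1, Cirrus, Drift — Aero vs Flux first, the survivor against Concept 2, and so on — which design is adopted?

Cirrus

Round 1: Aero vs Flux — 5–4, Aero advances.
Round 2: Aero vs Concept 2 — 7–2, Aero advances.
Round 3: Aero vs Concept 1 — 9–0, Aero advances.
Round 4: Aero vs Cirrus — 3–6, Cirrus advances.
Round 5: Cirrus vs Drift — 6–3, Cirrus advances.
The agenda winner is Cirrus.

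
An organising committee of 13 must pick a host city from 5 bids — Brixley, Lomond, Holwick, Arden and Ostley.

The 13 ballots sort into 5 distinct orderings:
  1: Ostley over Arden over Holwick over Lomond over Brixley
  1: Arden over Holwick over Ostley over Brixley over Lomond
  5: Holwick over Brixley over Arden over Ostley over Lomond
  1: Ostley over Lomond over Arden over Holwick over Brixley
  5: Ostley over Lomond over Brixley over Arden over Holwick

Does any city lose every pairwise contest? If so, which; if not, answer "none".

Head-to-head results (13 organisers):
Brixley vs Lomond: Brixley preferred on 1+5 = 6 ballots; Lomond wins 7–6.
Brixley vs Holwick: 5 for Brixley, 8 for Holwick — Holwick by 8–5.
Brixley–Arden: Brixley 10–3.
Brixley vs Ostley: Brixley preferred on 5 ballots; Ostley wins 8–5.
Lomond vs Holwick: Holwick, 7–6.
Lomond vs Arden: Arden wins 7–6.
Lomond vs Ostley: Ostley, 13–0.
Holwick vs Arden: 5 for Holwick, 8 for Arden — Arden by 8–5.
Holwick vs Ostley: 1+5 = 6 for Holwick, 7 for Ostley — Ostley by 7–6.
Arden vs Ostley: 1+5 = 6 for Arden, 7 for Ostley — Ostley by 7–6.
Every city wins at least one matchup (Brixley beats Arden; Lomond beats Brixley; Holwick beats Brixley; Arden beats Lomond; Ostley beats Brixley), so there is no Condorcet loser.

none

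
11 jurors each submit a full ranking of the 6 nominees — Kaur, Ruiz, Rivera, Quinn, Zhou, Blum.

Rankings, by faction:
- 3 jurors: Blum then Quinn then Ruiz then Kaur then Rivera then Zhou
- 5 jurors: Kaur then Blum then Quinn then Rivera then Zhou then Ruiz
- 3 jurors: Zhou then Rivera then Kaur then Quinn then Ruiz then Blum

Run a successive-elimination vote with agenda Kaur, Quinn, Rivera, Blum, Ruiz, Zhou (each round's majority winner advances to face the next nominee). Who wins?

Round 1: Kaur vs Quinn — 8–3, Kaur advances.
Round 2: Kaur vs Rivera — 8–3, Kaur advances.
Round 3: Kaur vs Blum — 8–3, Kaur advances.
Round 4: Kaur vs Ruiz — 8–3, Kaur advances.
Round 5: Kaur vs Zhou — 8–3, Kaur advances.
The agenda winner is Kaur.

Kaur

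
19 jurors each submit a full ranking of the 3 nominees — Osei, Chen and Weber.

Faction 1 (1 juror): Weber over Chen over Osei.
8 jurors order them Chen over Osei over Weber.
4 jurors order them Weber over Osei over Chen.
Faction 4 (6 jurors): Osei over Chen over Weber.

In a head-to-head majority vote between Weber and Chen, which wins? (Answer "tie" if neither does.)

Chen

Ballots ranking Weber above Chen: 1 + 4 = 5.
Ballots ranking Chen above Weber: 19 − 5 = 14.
Chen wins the head-to-head 14–5.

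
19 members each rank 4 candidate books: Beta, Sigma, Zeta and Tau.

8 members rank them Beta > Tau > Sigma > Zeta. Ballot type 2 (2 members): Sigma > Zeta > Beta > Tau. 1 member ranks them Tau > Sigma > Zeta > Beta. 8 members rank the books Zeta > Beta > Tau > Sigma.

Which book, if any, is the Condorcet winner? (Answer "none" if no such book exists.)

none

Pairwise majorities:
Beta vs Sigma: Beta, 16–3.
Beta vs Zeta: Zeta, 11–8.
Beta vs Tau: Beta preferred on 8+2+8 = 18 ballots; Beta wins 18–1.
Sigma vs Zeta: 11 to 8, Sigma.
Sigma vs Tau: 2 to 17, Tau.
Zeta vs Tau: 10 to 9, Zeta.
Each book drops at least one matchup (Beta loses to Zeta; Sigma loses to Beta; Zeta loses to Sigma; Tau loses to Beta); the cycle Beta beats Sigma beats Zeta beats Beta rules out a Condorcet winner.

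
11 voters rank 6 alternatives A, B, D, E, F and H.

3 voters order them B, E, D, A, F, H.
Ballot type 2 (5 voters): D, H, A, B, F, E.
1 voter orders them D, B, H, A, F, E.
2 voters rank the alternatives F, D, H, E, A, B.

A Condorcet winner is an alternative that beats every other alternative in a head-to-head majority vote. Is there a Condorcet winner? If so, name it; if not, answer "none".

Pairwise majorities:
A vs B: 7 to 4, A.
A vs D: A is ranked higher on 0 ballots, D on 11. D wins 11–0.
A vs E: A is ranked higher on 5+1 = 6 ballots, E on 5. A wins 6–5.
A vs F: A preferred on 3+5+1 = 9 ballots; A wins 9–2.
A vs H: 3 to 8, H.
B vs D: 3 for B, 8 for D — D by 8–3.
B vs E: B preferred on 3+5+1 = 9 ballots; B wins 9–2.
B vs F: 3+5+1 = 9 for B, 2 for F — B by 9–2.
B vs H: B preferred on 3+1 = 4 ballots; H wins 7–4.
D vs E: 5+1+2 = 8 for D, 3 for E — D by 8–3.
D vs F: 3+5+1 = 9 for D, 2 for F — D by 9–2.
D vs H: 3+5+1+2 = 11 for D, 0 for H — D by 11–0.
E vs F: E is ranked higher on 3 ballots, F on 8. F wins 8–3.
E vs H: E preferred on 3 ballots; H wins 8–3.
F vs H: 3+2 = 5 for F, 6 for H — H by 6–5.
D wins every pairwise contest, so D is the Condorcet winner.

D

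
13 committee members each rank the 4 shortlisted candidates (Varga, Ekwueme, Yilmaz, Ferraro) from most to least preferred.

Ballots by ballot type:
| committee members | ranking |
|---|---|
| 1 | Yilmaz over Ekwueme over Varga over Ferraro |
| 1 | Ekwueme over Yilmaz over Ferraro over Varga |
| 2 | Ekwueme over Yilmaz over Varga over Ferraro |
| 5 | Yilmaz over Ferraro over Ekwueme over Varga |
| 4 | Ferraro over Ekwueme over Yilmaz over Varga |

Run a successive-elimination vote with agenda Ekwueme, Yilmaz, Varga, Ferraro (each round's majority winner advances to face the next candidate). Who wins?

Round 1: Ekwueme vs Yilmaz — 7–6, Ekwueme advances.
Round 2: Ekwueme vs Varga — 13–0, Ekwueme advances.
Round 3: Ekwueme vs Ferraro — 4–9, Ferraro advances.
Ferraro survives the agenda.

Ferraro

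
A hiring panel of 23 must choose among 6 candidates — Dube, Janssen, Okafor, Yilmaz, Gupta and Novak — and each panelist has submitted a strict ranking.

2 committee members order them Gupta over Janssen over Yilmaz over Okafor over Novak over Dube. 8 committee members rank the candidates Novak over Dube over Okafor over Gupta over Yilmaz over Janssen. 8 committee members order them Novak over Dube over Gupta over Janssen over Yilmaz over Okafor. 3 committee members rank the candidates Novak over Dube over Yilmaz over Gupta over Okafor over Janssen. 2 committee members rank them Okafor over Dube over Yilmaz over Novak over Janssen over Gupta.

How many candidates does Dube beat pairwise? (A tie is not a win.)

4

Dube against each rival (23 committee members):
Dube vs Janssen: 8+8+3+2 = 21 for Dube, 2 for Janssen — Dube by 21–2.
Dube vs Okafor: 19 to 4, Dube.
Dube–Yilmaz: Dube 21–2.
Dube vs Gupta: Dube is ranked higher on 8+8+3+2 = 21 ballots, Gupta on 2. Dube wins 21–2.
Dube–Novak: Novak 21–2.
Dube beats Janssen, Okafor, Yilmaz, Gupta; loses to Novak — 4 pairwise wins.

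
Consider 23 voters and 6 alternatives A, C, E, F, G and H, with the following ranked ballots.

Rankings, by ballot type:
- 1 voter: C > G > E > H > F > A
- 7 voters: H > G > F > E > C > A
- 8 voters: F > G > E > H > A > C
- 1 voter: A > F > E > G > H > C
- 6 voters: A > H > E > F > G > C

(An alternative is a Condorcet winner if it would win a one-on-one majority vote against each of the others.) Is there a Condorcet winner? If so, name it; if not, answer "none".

H

Check each pair by majority over 23 ballots:
A vs C: A is ranked higher on 8+1+6 = 15 ballots, C on 8. A wins 15–8.
A vs E: E, 16–7.
A vs F: 1+6 = 7 for A, 16 for F — F by 16–7.
A vs G: A is ranked higher on 1+6 = 7 ballots, G on 16. G wins 16–7.
A vs H: H, 16–7.
C vs E: C is ranked higher on 1 ballot, E on 22. E wins 22–1.
C vs F: F wins 22–1.
C vs G: C is ranked higher on 1 ballot, G on 22. G wins 22–1.
C vs H: H wins 22–1.
E vs F: F, 16–7.
E vs G: E is ranked higher on 1+6 = 7 ballots, G on 16. G wins 16–7.
E–H: H 13–10.
F–G: F 15–8.
F vs H: H, 14–9.
G vs H: 10 to 13, H.
H defeats every rival head-to-head and is the Condorcet winner.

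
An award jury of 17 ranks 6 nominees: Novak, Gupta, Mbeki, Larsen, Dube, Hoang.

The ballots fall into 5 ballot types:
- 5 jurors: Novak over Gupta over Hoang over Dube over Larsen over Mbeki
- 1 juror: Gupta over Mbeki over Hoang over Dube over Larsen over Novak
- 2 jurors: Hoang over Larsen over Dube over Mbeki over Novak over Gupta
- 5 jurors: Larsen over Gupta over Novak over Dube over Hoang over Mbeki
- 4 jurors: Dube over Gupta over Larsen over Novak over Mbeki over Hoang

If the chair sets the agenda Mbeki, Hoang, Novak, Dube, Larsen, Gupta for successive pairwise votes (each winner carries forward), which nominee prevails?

Round 1: Mbeki vs Hoang — 5–12, Hoang advances.
Round 2: Hoang vs Novak — 3–14, Novak advances.
Round 3: Novak vs Dube — 10–7, Novak advances.
Round 4: Novak vs Larsen — 5–12, Larsen advances.
Round 5: Larsen vs Gupta — 7–10, Gupta advances.
The agenda winner is Gupta.

Gupta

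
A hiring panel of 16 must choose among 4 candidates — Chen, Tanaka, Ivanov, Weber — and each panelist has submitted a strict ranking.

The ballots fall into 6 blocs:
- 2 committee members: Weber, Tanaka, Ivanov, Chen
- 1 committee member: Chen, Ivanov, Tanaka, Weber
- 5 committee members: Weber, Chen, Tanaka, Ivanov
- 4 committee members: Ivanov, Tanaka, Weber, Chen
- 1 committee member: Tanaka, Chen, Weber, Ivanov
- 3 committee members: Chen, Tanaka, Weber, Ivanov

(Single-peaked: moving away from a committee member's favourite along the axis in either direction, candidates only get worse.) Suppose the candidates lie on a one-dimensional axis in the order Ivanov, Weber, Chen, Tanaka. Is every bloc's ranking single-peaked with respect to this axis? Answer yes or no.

no

Axis positions: Ivanov=1, Weber=2, Chen=3, Tanaka=4.
Bloc 1: ranking walks positions 2-4-1-3; Tanaka is ranked above Chen even though Chen lies between Tanaka and the peak Weber on the axis — preferences dip and rise again. Not single-peaked.
Bloc 2: ranking walks positions 3-1-4-2; Ivanov is ranked above Weber even though Weber lies between Ivanov and the peak Chen on the axis — preferences dip and rise again. Not single-peaked.
Bloc 3 (peak Weber at position 2): ranking walks positions 2-3-4-1, expanding outward from the peak — single-peaked.
Bloc 4: ranking walks positions 1-4-2-3; Tanaka is ranked above Weber even though Weber lies between Tanaka and the peak Ivanov on the axis — preferences dip and rise again. Not single-peaked.
Bloc 5 (peak Tanaka at position 4): ranking walks positions 4-3-2-1, expanding outward from the peak — single-peaked.
Bloc 6 (peak Chen at position 3): ranking walks positions 3-4-2-1, expanding outward from the peak — single-peaked.
Bloc 1 violates single-peakedness, so the profile is not single-peaked on this axis.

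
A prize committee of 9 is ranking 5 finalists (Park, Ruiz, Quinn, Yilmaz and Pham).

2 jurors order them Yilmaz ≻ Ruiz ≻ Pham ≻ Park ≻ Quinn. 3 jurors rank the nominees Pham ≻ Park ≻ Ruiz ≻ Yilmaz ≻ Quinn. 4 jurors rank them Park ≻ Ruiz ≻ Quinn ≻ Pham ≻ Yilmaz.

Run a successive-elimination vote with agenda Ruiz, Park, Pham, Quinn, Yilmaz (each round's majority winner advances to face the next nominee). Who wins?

Round 1: Ruiz vs Park — 2–7, Park advances.
Round 2: Park vs Pham — 4–5, Pham advances.
Round 3: Pham vs Quinn — 5–4, Pham advances.
Round 4: Pham vs Yilmaz — 7–2, Pham advances.
The agenda winner is Pham.

Pham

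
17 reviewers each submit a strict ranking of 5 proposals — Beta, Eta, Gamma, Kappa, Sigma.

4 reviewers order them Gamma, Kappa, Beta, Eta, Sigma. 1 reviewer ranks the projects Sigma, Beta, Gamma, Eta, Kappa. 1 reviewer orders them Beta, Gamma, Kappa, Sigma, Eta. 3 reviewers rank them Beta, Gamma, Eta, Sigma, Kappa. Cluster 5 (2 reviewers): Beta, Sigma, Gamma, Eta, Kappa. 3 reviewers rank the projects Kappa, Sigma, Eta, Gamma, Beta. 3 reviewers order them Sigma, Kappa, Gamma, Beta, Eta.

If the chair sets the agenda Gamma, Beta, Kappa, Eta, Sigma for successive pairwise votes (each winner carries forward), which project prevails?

Sigma

Round 1: Gamma vs Beta — 10–7, Gamma advances.
Round 2: Gamma vs Kappa — 11–6, Gamma advances.
Round 3: Gamma vs Eta — 14–3, Gamma advances.
Round 4: Gamma vs Sigma — 8–9, Sigma advances.
Sigma survives the agenda.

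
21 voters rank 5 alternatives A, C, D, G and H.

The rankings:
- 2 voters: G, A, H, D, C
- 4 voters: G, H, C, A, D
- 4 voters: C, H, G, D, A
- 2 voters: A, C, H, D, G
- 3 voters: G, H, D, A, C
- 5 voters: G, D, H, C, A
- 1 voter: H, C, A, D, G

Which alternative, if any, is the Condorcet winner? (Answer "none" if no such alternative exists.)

Pairwise majorities:
A vs C: A is ranked higher on 2+2+3 = 7 ballots, C on 14. C wins 14–7.
A vs D: A preferred on 2+4+2+1 = 9 ballots; D wins 12–9.
A vs G: A preferred on 2+1 = 3 ballots; G wins 18–3.
A vs H: 2+2 = 4 for A, 17 for H — H by 17–4.
C vs D: 4+4+2+1 = 11 for C, 10 for D — C by 11–10.
C vs G: C is ranked higher on 4+2+1 = 7 ballots, G on 14. G wins 14–7.
C vs H: 6 to 15, H.
D vs G: 3 to 18, G.
D vs H: D is ranked higher on 5 ballots, H on 16. H wins 16–5.
G vs H: 14 to 7, G.
G wins every pairwise contest, so G is the Condorcet winner.

G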